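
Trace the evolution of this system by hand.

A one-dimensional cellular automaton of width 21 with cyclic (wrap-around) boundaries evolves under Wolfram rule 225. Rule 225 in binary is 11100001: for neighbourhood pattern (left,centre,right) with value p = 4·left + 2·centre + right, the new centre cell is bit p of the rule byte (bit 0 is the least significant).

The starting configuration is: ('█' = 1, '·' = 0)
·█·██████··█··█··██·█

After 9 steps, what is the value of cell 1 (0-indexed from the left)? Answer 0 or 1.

0

step 0: ·█·██████··█··█··██·█
step 1: █·█·█████·········██·
step 2: ·█·█·████·███████··██
step 3: █·█·█·████·██████···█
step 4: ██·█·█·████·█████·█··
step 5: ·██·█·█·████·█████···
step 6: ··██·█·█·████·████·██
step 7: ···██·█·█·████·████·█
step 8: ·█··██·█·█·████·████·
step 9: ·····██·█·█·████·███·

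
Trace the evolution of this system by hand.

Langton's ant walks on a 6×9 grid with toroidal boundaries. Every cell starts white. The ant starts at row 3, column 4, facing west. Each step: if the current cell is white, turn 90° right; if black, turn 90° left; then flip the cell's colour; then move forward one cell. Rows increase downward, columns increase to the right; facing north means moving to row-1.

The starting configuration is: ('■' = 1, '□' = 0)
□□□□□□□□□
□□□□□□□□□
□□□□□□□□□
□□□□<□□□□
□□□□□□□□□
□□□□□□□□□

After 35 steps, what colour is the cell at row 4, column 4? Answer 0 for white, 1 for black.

0

gen 0: □□□□□□□□□
□□□□□□□□□
□□□□□□□□□
□□□□<□□□□
□□□□□□□□□
□□□□□□□□□
gen 1: □□□□□□□□□
□□□□□□□□□
□□□□^□□□□
□□□□■□□□□
□□□□□□□□□
□□□□□□□□□
gen 2: □□□□□□□□□
□□□□□□□□□
□□□□■>□□□
□□□□■□□□□
□□□□□□□□□
□□□□□□□□□
gen 3: □□□□□□□□□
□□□□□□□□□
□□□□■■□□□
□□□□■v□□□
□□□□□□□□□
□□□□□□□□□
gen 4: □□□□□□□□□
□□□□□□□□□
□□□□■■□□□
□□□□<■□□□
□□□□□□□□□
□□□□□□□□□
gen 5: □□□□□□□□□
□□□□□□□□□
□□□□■■□□□
□□□□□■□□□
□□□□v□□□□
□□□□□□□□□
gen 6: □□□□□□□□□
□□□□□□□□□
□□□□■■□□□
□□□□□■□□□
□□□<■□□□□
□□□□□□□□□
gen 7: □□□□□□□□□
□□□□□□□□□
□□□□■■□□□
□□□^□■□□□
□□□■■□□□□
□□□□□□□□□
gen 8: □□□□□□□□□
□□□□□□□□□
□□□□■■□□□
□□□■>■□□□
□□□■■□□□□
□□□□□□□□□
gen 9: □□□□□□□□□
□□□□□□□□□
□□□□■■□□□
□□□■■■□□□
□□□■v□□□□
□□□□□□□□□
gen 10: □□□□□□□□□
□□□□□□□□□
□□□□■■□□□
□□□■■■□□□
□□□■□>□□□
□□□□□□□□□
gen 11: □□□□□□□□□
□□□□□□□□□
□□□□■■□□□
□□□■■■□□□
□□□■□■□□□
□□□□□v□□□
gen 12: □□□□□□□□□
□□□□□□□□□
□□□□■■□□□
□□□■■■□□□
□□□■□■□□□
□□□□<■□□□
gen 13: □□□□□□□□□
□□□□□□□□□
□□□□■■□□□
□□□■■■□□□
□□□■^■□□□
□□□□■■□□□
gen 14: □□□□□□□□□
□□□□□□□□□
□□□□■■□□□
□□□■■■□□□
□□□■■>□□□
□□□□■■□□□
gen 15: □□□□□□□□□
□□□□□□□□□
□□□□■■□□□
□□□■■^□□□
□□□■■□□□□
□□□□■■□□□
gen 16: □□□□□□□□□
□□□□□□□□□
□□□□■■□□□
□□□■<□□□□
□□□■■□□□□
□□□□■■□□□
gen 17: □□□□□□□□□
□□□□□□□□□
□□□□■■□□□
□□□■□□□□□
□□□■v□□□□
□□□□■■□□□
gen 18: □□□□□□□□□
□□□□□□□□□
□□□□■■□□□
□□□■□□□□□
□□□■□>□□□
□□□□■■□□□
gen 19: □□□□□□□□□
□□□□□□□□□
□□□□■■□□□
□□□■□□□□□
□□□■□■□□□
□□□□■v□□□
gen 20: □□□□□□□□□
□□□□□□□□□
□□□□■■□□□
□□□■□□□□□
□□□■□■□□□
□□□□■□>□□
gen 21: □□□□□□v□□
□□□□□□□□□
□□□□■■□□□
□□□■□□□□□
□□□■□■□□□
□□□□■□■□□
gen 22: □□□□□<■□□
□□□□□□□□□
□□□□■■□□□
□□□■□□□□□
□□□■□■□□□
□□□□■□■□□
gen 23: □□□□□■■□□
□□□□□□□□□
□□□□■■□□□
□□□■□□□□□
□□□■□■□□□
□□□□■^■□□
gen 24: □□□□□■■□□
□□□□□□□□□
□□□□■■□□□
□□□■□□□□□
□□□■□■□□□
□□□□■■>□□
gen 25: □□□□□■■□□
□□□□□□□□□
□□□□■■□□□
□□□■□□□□□
□□□■□■^□□
□□□□■■□□□
gen 26: □□□□□■■□□
□□□□□□□□□
□□□□■■□□□
□□□■□□□□□
□□□■□■■>□
□□□□■■□□□
gen 27: □□□□□■■□□
□□□□□□□□□
□□□□■■□□□
□□□■□□□□□
□□□■□■■■□
□□□□■■□v□
gen 28: □□□□□■■□□
□□□□□□□□□
□□□□■■□□□
□□□■□□□□□
□□□■□■■■□
□□□□■■<■□
gen 29: □□□□□■■□□
□□□□□□□□□
□□□□■■□□□
□□□■□□□□□
□□□■□■^■□
□□□□■■■■□
gen 30: □□□□□■■□□
□□□□□□□□□
□□□□■■□□□
□□□■□□□□□
□□□■□<□■□
□□□□■■■■□
gen 31: □□□□□■■□□
□□□□□□□□□
□□□□■■□□□
□□□■□□□□□
□□□■□□□■□
□□□□■v■■□
gen 32: □□□□□■■□□
□□□□□□□□□
□□□□■■□□□
□□□■□□□□□
□□□■□□□■□
□□□□■□>■□
gen 33: □□□□□■■□□
□□□□□□□□□
□□□□■■□□□
□□□■□□□□□
□□□■□□^■□
□□□□■□□■□
gen 34: □□□□□■■□□
□□□□□□□□□
□□□□■■□□□
□□□■□□□□□
□□□■□□■>□
□□□□■□□■□
gen 35: □□□□□■■□□
□□□□□□□□□
□□□□■■□□□
□□□■□□□^□
□□□■□□■□□
□□□□■□□■□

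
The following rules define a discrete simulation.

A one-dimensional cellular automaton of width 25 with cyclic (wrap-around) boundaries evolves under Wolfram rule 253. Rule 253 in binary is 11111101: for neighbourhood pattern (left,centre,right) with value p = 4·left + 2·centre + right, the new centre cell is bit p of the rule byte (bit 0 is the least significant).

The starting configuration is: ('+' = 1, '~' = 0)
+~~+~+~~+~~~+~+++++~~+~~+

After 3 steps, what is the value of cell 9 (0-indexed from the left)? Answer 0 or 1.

k=0  +~~+~+~~+~~~+~+++++~~+~~+
k=1  ++~++++~+++~++++++++~++~+
k=2  +++++++++++++++++++++++++
k=3  +++++++++++++++++++++++++

1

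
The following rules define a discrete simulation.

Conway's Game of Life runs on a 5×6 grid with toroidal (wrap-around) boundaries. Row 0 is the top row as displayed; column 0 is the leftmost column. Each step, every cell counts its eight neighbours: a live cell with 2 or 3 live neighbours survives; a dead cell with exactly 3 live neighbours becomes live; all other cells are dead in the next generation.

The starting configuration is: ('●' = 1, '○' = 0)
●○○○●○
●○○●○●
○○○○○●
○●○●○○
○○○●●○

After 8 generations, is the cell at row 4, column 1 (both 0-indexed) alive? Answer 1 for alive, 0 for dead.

step 0: ●○○○●○
●○○●○●
○○○○○●
○●○●○○
○○○●●○
step 1: ●○○○○○
●○○○○○
○○●○○●
○○●●○○
○○●●●●
step 2: ●●○●●○
●●○○○●
○●●●○○
○●○○○●
○●●○●●
step 3: ○○○●○○
○○○○○●
○○○○●●
○○○○○●
○○○○○○
step 4: ○○○○○○
○○○○○●
●○○○●●
○○○○●●
○○○○○○
step 5: ○○○○○○
●○○○●●
●○○○○○
●○○○●○
○○○○○○
step 6: ○○○○○●
●○○○○●
●●○○●○
○○○○○●
○○○○○○
step 7: ●○○○○●
○●○○●○
○●○○●○
●○○○○●
○○○○○○
step 8: ●○○○○●
○●○○●○
○●○○●○
●○○○○●
○○○○○○

0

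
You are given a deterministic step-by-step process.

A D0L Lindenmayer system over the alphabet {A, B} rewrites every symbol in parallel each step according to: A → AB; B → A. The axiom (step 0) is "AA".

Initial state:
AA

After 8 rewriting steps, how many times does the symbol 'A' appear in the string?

68

k=0  AA
k=1  ABAB
k=2  ABAABA
k=3  ABAABABAAB
k=4  ABAABABAABAABABA
k=5  ABAABABAABAABABAABABAABAAB
k=6  ABAABABAABAABABAABABAABAABABAABAABABAABABA
k=7  ABAABABAABAABABAABABAABAABABAABAABABAABABAABAABABAABABAABAABABAABAAB
k=8  ABAABABAABAABABAABABAABAABABAABAABABAABABAABAABABAABABAABAABABAABAABABAABABAABAABABAABAABABAABABAABAABABAABABA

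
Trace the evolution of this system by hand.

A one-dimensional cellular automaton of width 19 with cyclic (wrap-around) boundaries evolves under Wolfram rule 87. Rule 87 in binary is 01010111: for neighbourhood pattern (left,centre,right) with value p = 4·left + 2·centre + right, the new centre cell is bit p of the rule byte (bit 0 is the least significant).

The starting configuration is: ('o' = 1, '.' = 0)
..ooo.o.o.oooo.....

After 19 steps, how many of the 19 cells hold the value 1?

8

step 0: ..ooo.o.o.oooo.....
step 1: oo..o.o.o....oooooo
step 2: .oooo.o.ooooo......
step 3: o...o.o.....ooooooo
step 4: ooooo.oooooo.......
step 5: ....o......oooooooo
step 6: ooooooooooo.......o
step 7: ..........oooooooo.
step 8: oooooooooo.......oo
step 9: .........oooooooo..
step 10: ooooooooo.......ooo
step 11: ........oooooooo...
step 12: oooooooo.......oooo
step 13: .......oooooooo....
step 14: ooooooo.......ooooo
step 15: ......oooooooo.....
step 16: oooooo.......oooooo
step 17: .....oooooooo......
step 18: ooooo.......ooooooo
step 19: ....oooooooo.......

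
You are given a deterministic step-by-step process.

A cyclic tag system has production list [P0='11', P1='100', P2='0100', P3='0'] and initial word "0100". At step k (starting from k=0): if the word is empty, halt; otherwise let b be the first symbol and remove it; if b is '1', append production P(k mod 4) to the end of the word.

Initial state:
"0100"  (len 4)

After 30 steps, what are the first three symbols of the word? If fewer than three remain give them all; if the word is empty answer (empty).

000

0) "0100"  (len 4)
1) "100"  (len 3)
2) "00100"  (len 5)
3) "0100"  (len 4)
4) "100"  (len 3)
5) "0011"  (len 4)
6) "011"  (len 3)
7) "11"  (len 2)
8) "10"  (len 2)
9) "011"  (len 3)
10) "11"  (len 2)
11) "10100"  (len 5)
12) "01000"  (len 5)
13) "1000"  (len 4)
14) "000100"  (len 6)
15) "00100"  (len 5)
16) "0100"  (len 4)
17) "100"  (len 3)
18) "00100"  (len 5)
19) "0100"  (len 4)
20) "100"  (len 3)
21) "0011"  (len 4)
22) "011"  (len 3)
23) "11"  (len 2)
24) "10"  (len 2)
25) "011"  (len 3)
26) "11"  (len 2)
27) "10100"  (len 5)
28) "01000"  (len 5)
29) "1000"  (len 4)
30) "000100"  (len 6)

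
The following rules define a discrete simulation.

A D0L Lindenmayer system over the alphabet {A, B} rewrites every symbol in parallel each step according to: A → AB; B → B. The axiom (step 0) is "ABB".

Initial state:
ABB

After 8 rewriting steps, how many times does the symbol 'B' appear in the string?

0) ABB
1) ABBB
2) ABBBB
3) ABBBBB
4) ABBBBBB
5) ABBBBBBB
6) ABBBBBBBB
7) ABBBBBBBBB
8) ABBBBBBBBBB

10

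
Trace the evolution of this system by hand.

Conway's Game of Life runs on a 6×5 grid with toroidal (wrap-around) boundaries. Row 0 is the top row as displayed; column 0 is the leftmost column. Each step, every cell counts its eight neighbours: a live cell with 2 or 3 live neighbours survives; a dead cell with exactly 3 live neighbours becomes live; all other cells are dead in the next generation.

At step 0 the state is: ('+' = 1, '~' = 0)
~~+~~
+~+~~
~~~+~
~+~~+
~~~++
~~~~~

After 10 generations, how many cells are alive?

t=0: ~~+~~
+~+~~
~~~+~
~+~~+
~~~++
~~~~~
t=1: ~+~~~
~+++~
+++++
+~+~+
+~~++
~~~+~
t=2: ~+~+~
~~~~~
~~~~~
~~~~~
+++~~
+~++~
t=3: ~+~++
~~~~~
~~~~~
~+~~~
+~+++
+~~+~
t=4: +~+++
~~~~~
~~~~~
+++++
+~++~
~~~~~
t=5: ~~~++
~~~++
+++++
+~~~~
+~~~~
+~~~~
t=6: +~~+~
~+~~~
~++~~
~~++~
++~~+
+~~~~
t=7: ++~~+
++~~~
~+~+~
~~~++
+++++
~~~~~
t=8: ~+~~+
~~~~~
~+~+~
~~~~~
+++~~
~~~~~
t=9: ~~~~~
+~+~~
~~~~~
+~~~~
~+~~~
~~+~~
t=10: ~+~~~
~~~~~
~+~~~
~~~~~
~+~~~
~~~~~

3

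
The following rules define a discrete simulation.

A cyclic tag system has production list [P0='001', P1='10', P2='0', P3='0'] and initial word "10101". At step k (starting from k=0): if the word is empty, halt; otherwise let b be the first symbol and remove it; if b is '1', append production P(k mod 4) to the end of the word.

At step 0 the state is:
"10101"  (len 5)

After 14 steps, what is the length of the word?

0

[0] "10101"  (len 5)
[1] "0101001"  (len 7)
[2] "101001"  (len 6)
[3] "010010"  (len 6)
[4] "10010"  (len 5)
[5] "0010001"  (len 7)
[6] "010001"  (len 6)
[7] "10001"  (len 5)
[8] "00010"  (len 5)
[9] "0010"  (len 4)
[10] "010"  (len 3)
[11] "10"  (len 2)
[12] "00"  (len 2)
[13] "0"  (len 1)
[14] (halted — word empty)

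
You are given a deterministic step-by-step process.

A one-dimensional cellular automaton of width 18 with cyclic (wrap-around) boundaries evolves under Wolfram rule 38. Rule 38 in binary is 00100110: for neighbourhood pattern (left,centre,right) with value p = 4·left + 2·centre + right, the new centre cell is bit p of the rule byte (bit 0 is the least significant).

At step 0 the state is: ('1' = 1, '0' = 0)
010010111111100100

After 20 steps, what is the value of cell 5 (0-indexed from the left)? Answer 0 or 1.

0

step 0: 010010111111100100
step 1: 110111000000001100
step 2: 001000000000010001
step 3: 011000000000110011
step 4: 100000000001000100
step 5: 100000000011001101
step 6: 000000000100010010
step 7: 000000001100110110
step 8: 000000010001001000
step 9: 000000110011011000
step 10: 000001000100100000
step 11: 000011001101100000
step 12: 000100010010000000
step 13: 001100110110000000
step 14: 010001001000000000
step 15: 110011011000000000
step 16: 000100100000000001
step 17: 001101100000000011
step 18: 010010000000000100
step 19: 110110000000001100
step 20: 001000000000010001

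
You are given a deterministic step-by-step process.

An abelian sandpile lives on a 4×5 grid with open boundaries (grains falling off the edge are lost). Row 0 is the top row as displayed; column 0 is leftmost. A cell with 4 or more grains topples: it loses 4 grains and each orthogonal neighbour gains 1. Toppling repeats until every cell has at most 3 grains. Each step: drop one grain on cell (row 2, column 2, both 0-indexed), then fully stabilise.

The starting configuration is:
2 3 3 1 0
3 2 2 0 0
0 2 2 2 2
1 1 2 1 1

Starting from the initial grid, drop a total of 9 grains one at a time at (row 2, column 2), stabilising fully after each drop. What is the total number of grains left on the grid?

k=0  2 3 3 1 0
3 2 2 0 0
0 2 2 2 2
1 1 2 1 1
k=1  2 3 3 1 0
3 2 2 0 0
0 2 3 2 2
1 1 2 1 1
k=2  2 3 3 1 0
3 2 3 0 0
0 3 0 3 2
1 1 3 1 1
k=3  2 3 3 1 0
3 2 3 0 0
0 3 1 3 2
1 1 3 1 1
k=4  2 3 3 1 0
3 2 3 0 0
0 3 2 3 2
1 1 3 1 1
k=5  2 3 3 1 0
3 2 3 0 0
0 3 3 3 2
1 1 3 1 1
k=6  0 2 1 2 0
1 2 3 2 0
2 2 0 1 3
1 3 1 3 1
k=7  0 2 1 2 0
1 2 3 2 0
2 2 1 1 3
1 3 1 3 1
k=8  0 2 1 2 0
1 2 3 2 0
2 2 2 1 3
1 3 1 3 1
k=9  0 2 1 2 0
1 2 3 2 0
2 2 3 1 3
1 3 1 3 1

33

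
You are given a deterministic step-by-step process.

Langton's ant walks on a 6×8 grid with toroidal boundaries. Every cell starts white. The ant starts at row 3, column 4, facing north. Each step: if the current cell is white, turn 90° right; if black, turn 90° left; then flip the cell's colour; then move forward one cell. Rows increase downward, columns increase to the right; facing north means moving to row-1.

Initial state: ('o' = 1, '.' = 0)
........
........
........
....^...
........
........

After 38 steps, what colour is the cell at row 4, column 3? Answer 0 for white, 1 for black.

0

0) ........
........
........
....^...
........
........
1) ........
........
........
....o>..
........
........
2) ........
........
........
....oo..
.....v..
........
3) ........
........
........
....oo..
....<o..
........
4) ........
........
........
....^o..
....oo..
........
5) ........
........
........
...<.o..
....oo..
........
6) ........
........
...^....
...o.o..
....oo..
........
7) ........
........
...o>...
...o.o..
....oo..
........
8) ........
........
...oo...
...ovo..
....oo..
........
9) ........
........
...oo...
...<oo..
....oo..
........
10) ........
........
...oo...
....oo..
...voo..
........
11) ........
........
...oo...
....oo..
..<ooo..
........
12) ........
........
...oo...
..^.oo..
..oooo..
........
13) ........
........
...oo...
..o>oo..
..oooo..
........
14) ........
........
...oo...
..oooo..
..ovoo..
........
15) ........
........
...oo...
..oooo..
..o.>o..
........
16) ........
........
...oo...
..oo^o..
..o..o..
........
17) ........
........
...oo...
..o<.o..
..o..o..
........
18) ........
........
...oo...
..o..o..
..ov.o..
........
19) ........
........
...oo...
..o..o..
..<o.o..
........
20) ........
........
...oo...
..o..o..
...o.o..
..v.....
21) ........
........
...oo...
..o..o..
...o.o..
.<o.....
22) ........
........
...oo...
..o..o..
.^.o.o..
.oo.....
23) ........
........
...oo...
..o..o..
.o>o.o..
.oo.....
24) ........
........
...oo...
..o..o..
.ooo.o..
.ov.....
25) ........
........
...oo...
..o..o..
.ooo.o..
.o.>....
26) ...v....
........
...oo...
..o..o..
.ooo.o..
.o.o....
27) ..<o....
........
...oo...
..o..o..
.ooo.o..
.o.o....
28) ..oo....
........
...oo...
..o..o..
.ooo.o..
.o^o....
29) ..oo....
........
...oo...
..o..o..
.ooo.o..
.oo>....
30) ..oo....
........
...oo...
..o..o..
.oo^.o..
.oo.....
31) ..oo....
........
...oo...
..o..o..
.o<..o..
.oo.....
32) ..oo....
........
...oo...
..o..o..
.o...o..
.ov.....
33) ..oo....
........
...oo...
..o..o..
.o...o..
.o.>....
34) ..ov....
........
...oo...
..o..o..
.o...o..
.o.o....
35) ..o.>...
........
...oo...
..o..o..
.o...o..
.o.o....
36) ..o.o...
....v...
...oo...
..o..o..
.o...o..
.o.o....
37) ..o.o...
...<o...
...oo...
..o..o..
.o...o..
.o.o....
38) ..o^o...
...oo...
...oo...
..o..o..
.o...o..
.o.o....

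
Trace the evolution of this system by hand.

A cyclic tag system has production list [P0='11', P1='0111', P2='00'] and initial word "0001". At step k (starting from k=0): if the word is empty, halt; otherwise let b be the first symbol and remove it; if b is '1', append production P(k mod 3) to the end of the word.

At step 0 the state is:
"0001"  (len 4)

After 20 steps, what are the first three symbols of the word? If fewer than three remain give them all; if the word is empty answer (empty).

[0] "0001"  (len 4)
[1] "001"  (len 3)
[2] "01"  (len 2)
[3] "1"  (len 1)
[4] "11"  (len 2)
[5] "10111"  (len 5)
[6] "011100"  (len 6)
[7] "11100"  (len 5)
[8] "11000111"  (len 8)
[9] "100011100"  (len 9)
[10] "0001110011"  (len 10)
[11] "001110011"  (len 9)
[12] "01110011"  (len 8)
[13] "1110011"  (len 7)
[14] "1100110111"  (len 10)
[15] "10011011100"  (len 11)
[16] "001101110011"  (len 12)
[17] "01101110011"  (len 11)
[18] "1101110011"  (len 10)
[19] "10111001111"  (len 11)
[20] "01110011110111"  (len 14)

011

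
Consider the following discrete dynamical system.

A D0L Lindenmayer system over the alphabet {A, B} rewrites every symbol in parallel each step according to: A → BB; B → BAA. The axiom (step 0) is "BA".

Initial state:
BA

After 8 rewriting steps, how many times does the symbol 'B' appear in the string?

2047

step 0: BA
step 1: BAABB
step 2: BAABBBBBAABAA
step 3: BAABBBBBAABAABAABAABAABBBBBAABBBB
step 4: BAABBBBBAABAABAABAABAABBBBBAABBBBBAABBBBBAABBBBBAABBBBBAABAABAABAABAABBBBBAABAABAABAA
step 5: BAABBBBBAABAABAABAABAABBBBBAABBBBBAABBBBBAABBBBBAABBBBBAAB…BBBBBAABBBBBAABBBBBAABAABAABAABAABBBBBAABBBBBAABBBBBAABBBB  (len 217)
step 6: BAABBBBBAABAABAABAABAABBBBBAABBBBBAABBBBBAABBBBBAABBBBBAAB…ABAABBBBBAABAABAABAABAABBBBBAABAABAABAABAABBBBBAABAABAABAA  (len 557)
step 7: BAABBBBBAABAABAABAABAABBBBBAABBBBBAABBBBBAABBBBBAABBBBBAAB…BBBBBAABBBBBAABBBBBAABAABAABAABAABBBBBAABBBBBAABBBBBAABBBB  (len 1425)
step 8: BAABBBBBAABAABAABAABAABBBBBAABBBBBAABBBBBAABBBBBAABBBBBAAB…ABAABBBBBAABAABAABAABAABBBBBAABAABAABAABAABBBBBAABAABAABAA  (len 3653)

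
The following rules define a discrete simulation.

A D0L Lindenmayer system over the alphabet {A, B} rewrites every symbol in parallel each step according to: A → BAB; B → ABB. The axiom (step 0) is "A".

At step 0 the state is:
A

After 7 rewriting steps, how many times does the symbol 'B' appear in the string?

1458

k=0  A
k=1  BAB
k=2  ABBBABABB
k=3  BABABBABBABBBABABBBABABBABB
k=4  ABBBABABBBABABBABBBABABBABBBABABBABBABBBABABBBABABBABBABBBABABBBABABBABBBABABBABB
k=5  BABABBABBABBBABABBBABABBABBABBBABABBBABABBABBBABABBABBABBB…BABBABBBABABBBABABBABBBABABBABBABBBABABBBABABBABBBABABBABB  (len 243)
k=6  ABBBABABBBABABBABBBABABBABBBABABBABBABBBABABBBABABBABBABBB…BABBABBBABABBBABABBABBBABABBABBABBBABABBBABABBABBBABABBABB  (len 729)
k=7  BABABBABBABBBABABBBABABBABBABBBABABBBABABBABBBABABBABBABBB…BABBABBBABABBBABABBABBBABABBABBABBBABABBBABABBABBBABABBABB  (len 2187)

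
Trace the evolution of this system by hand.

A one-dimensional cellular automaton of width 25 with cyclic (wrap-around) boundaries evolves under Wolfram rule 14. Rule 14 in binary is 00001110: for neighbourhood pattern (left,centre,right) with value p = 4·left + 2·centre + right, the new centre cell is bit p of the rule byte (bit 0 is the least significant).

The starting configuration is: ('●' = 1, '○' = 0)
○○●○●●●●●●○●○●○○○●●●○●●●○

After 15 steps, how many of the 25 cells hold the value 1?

[0] ○○●○●●●●●●○●○●○○○●●●○●●●○
[1] ○●●○●○○○○○○●○●○○●●○○○●○○○
[2] ●●○○●○○○○○●●○●○●●○○○●●○○○
[3] ●○○●●○○○○●●○○●○●○○○●●○○○●
[4] ○○●●○○○○●●○○●●○●○○●●○○○●●
[5] ○●●○○○○●●○○●●○○●○●●○○○●●○
[6] ●●○○○○●●○○●●○○●●○●○○○●●○○
[7] ●○○○○●●○○●●○○●●○○●○○●●○○●
[8] ○○○○●●○○●●○○●●○○●●○●●○○●●
[9] ○○○●●○○●●○○●●○○●●○○●○○●●○
[10] ○○●●○○●●○○●●○○●●○○●●○●●○○
[11] ○●●○○●●○○●●○○●●○○●●○○●○○○
[12] ●●○○●●○○●●○○●●○○●●○○●●○○○
[13] ●○○●●○○●●○○●●○○●●○○●●○○○●
[14] ○○●●○○●●○○●●○○●●○○●●○○○●●
[15] ○●●○○●●○○●●○○●●○○●●○○○●●○

12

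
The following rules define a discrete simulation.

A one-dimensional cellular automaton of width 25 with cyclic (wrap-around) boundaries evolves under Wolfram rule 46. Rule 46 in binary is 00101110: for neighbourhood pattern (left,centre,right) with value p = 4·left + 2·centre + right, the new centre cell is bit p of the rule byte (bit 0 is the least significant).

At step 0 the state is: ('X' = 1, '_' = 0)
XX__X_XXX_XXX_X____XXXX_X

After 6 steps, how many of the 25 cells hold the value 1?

step 0: XX__X_XXX_XXX_X____XXXX_X
step 1: ___XXXX__XX__XX___XX___XX
step 2: __XX____XX__XX___XX___XX_
step 3: _XX____XX__XX___XX___XX__
step 4: XX____XX__XX___XX___XX___
step 5: X____XX__XX___XX___XX___X
step 6: ____XX__XX___XX___XX___XX

10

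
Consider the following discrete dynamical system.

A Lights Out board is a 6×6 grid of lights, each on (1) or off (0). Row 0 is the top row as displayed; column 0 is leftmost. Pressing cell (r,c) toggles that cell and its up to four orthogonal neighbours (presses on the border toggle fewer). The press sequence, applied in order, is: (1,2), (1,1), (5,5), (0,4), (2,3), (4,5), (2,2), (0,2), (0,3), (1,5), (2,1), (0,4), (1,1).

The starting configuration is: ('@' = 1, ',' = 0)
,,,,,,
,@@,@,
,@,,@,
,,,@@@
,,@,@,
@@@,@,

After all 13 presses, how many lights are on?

17

[0] ,,,,,,
,@@,@,
,@,,@,
,,,@@@
,,@,@,
@@@,@,
[1] ,,@,,,
,,,@@,
,@@,@,
,,,@@@
,,@,@,
@@@,@,
[2] ,@@,,,
@@@@@,
,,@,@,
,,,@@@
,,@,@,
@@@,@,
[3] ,@@,,,
@@@@@,
,,@,@,
,,,@@@
,,@,@@
@@@,,@
[4] ,@@@@@
@@@@,,
,,@,@,
,,,@@@
,,@,@@
@@@,,@
[5] ,@@@@@
@@@,,,
,,,@,,
,,,,@@
,,@,@@
@@@,,@
[6] ,@@@@@
@@@,,,
,,,@,,
,,,,@,
,,@,,,
@@@,,,
[7] ,@@@@@
@@,,,,
,@@,,,
,,@,@,
,,@,,,
@@@,,,
[8] ,,,,@@
@@@,,,
,@@,,,
,,@,@,
,,@,,,
@@@,,,
[9] ,,@@,@
@@@@,,
,@@,,,
,,@,@,
,,@,,,
@@@,,,
[10] ,,@@,,
@@@@@@
,@@,,@
,,@,@,
,,@,,,
@@@,,,
[11] ,,@@,,
@,@@@@
@,,,,@
,@@,@,
,,@,,,
@@@,,,
[12] ,,@,@@
@,@@,@
@,,,,@
,@@,@,
,,@,,,
@@@,,,
[13] ,@@,@@
,@,@,@
@@,,,@
,@@,@,
,,@,,,
@@@,,,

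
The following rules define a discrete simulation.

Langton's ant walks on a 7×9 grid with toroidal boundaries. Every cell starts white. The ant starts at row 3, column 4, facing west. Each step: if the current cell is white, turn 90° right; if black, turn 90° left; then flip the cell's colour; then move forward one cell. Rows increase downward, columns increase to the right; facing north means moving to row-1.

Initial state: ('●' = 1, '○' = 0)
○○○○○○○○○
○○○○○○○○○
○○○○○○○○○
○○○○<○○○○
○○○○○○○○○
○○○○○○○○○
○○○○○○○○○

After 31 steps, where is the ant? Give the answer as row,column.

0) ○○○○○○○○○
○○○○○○○○○
○○○○○○○○○
○○○○<○○○○
○○○○○○○○○
○○○○○○○○○
○○○○○○○○○
1) ○○○○○○○○○
○○○○○○○○○
○○○○^○○○○
○○○○●○○○○
○○○○○○○○○
○○○○○○○○○
○○○○○○○○○
2) ○○○○○○○○○
○○○○○○○○○
○○○○●>○○○
○○○○●○○○○
○○○○○○○○○
○○○○○○○○○
○○○○○○○○○
3) ○○○○○○○○○
○○○○○○○○○
○○○○●●○○○
○○○○●v○○○
○○○○○○○○○
○○○○○○○○○
○○○○○○○○○
4) ○○○○○○○○○
○○○○○○○○○
○○○○●●○○○
○○○○<●○○○
○○○○○○○○○
○○○○○○○○○
○○○○○○○○○
5) ○○○○○○○○○
○○○○○○○○○
○○○○●●○○○
○○○○○●○○○
○○○○v○○○○
○○○○○○○○○
○○○○○○○○○
6) ○○○○○○○○○
○○○○○○○○○
○○○○●●○○○
○○○○○●○○○
○○○<●○○○○
○○○○○○○○○
○○○○○○○○○
7) ○○○○○○○○○
○○○○○○○○○
○○○○●●○○○
○○○^○●○○○
○○○●●○○○○
○○○○○○○○○
○○○○○○○○○
8) ○○○○○○○○○
○○○○○○○○○
○○○○●●○○○
○○○●>●○○○
○○○●●○○○○
○○○○○○○○○
○○○○○○○○○
9) ○○○○○○○○○
○○○○○○○○○
○○○○●●○○○
○○○●●●○○○
○○○●v○○○○
○○○○○○○○○
○○○○○○○○○
10) ○○○○○○○○○
○○○○○○○○○
○○○○●●○○○
○○○●●●○○○
○○○●○>○○○
○○○○○○○○○
○○○○○○○○○
11) ○○○○○○○○○
○○○○○○○○○
○○○○●●○○○
○○○●●●○○○
○○○●○●○○○
○○○○○v○○○
○○○○○○○○○
12) ○○○○○○○○○
○○○○○○○○○
○○○○●●○○○
○○○●●●○○○
○○○●○●○○○
○○○○<●○○○
○○○○○○○○○
13) ○○○○○○○○○
○○○○○○○○○
○○○○●●○○○
○○○●●●○○○
○○○●^●○○○
○○○○●●○○○
○○○○○○○○○
14) ○○○○○○○○○
○○○○○○○○○
○○○○●●○○○
○○○●●●○○○
○○○●●>○○○
○○○○●●○○○
○○○○○○○○○
15) ○○○○○○○○○
○○○○○○○○○
○○○○●●○○○
○○○●●^○○○
○○○●●○○○○
○○○○●●○○○
○○○○○○○○○
16) ○○○○○○○○○
○○○○○○○○○
○○○○●●○○○
○○○●<○○○○
○○○●●○○○○
○○○○●●○○○
○○○○○○○○○
17) ○○○○○○○○○
○○○○○○○○○
○○○○●●○○○
○○○●○○○○○
○○○●v○○○○
○○○○●●○○○
○○○○○○○○○
18) ○○○○○○○○○
○○○○○○○○○
○○○○●●○○○
○○○●○○○○○
○○○●○>○○○
○○○○●●○○○
○○○○○○○○○
19) ○○○○○○○○○
○○○○○○○○○
○○○○●●○○○
○○○●○○○○○
○○○●○●○○○
○○○○●v○○○
○○○○○○○○○
20) ○○○○○○○○○
○○○○○○○○○
○○○○●●○○○
○○○●○○○○○
○○○●○●○○○
○○○○●○>○○
○○○○○○○○○
21) ○○○○○○○○○
○○○○○○○○○
○○○○●●○○○
○○○●○○○○○
○○○●○●○○○
○○○○●○●○○
○○○○○○v○○
22) ○○○○○○○○○
○○○○○○○○○
○○○○●●○○○
○○○●○○○○○
○○○●○●○○○
○○○○●○●○○
○○○○○<●○○
23) ○○○○○○○○○
○○○○○○○○○
○○○○●●○○○
○○○●○○○○○
○○○●○●○○○
○○○○●^●○○
○○○○○●●○○
24) ○○○○○○○○○
○○○○○○○○○
○○○○●●○○○
○○○●○○○○○
○○○●○●○○○
○○○○●●>○○
○○○○○●●○○
25) ○○○○○○○○○
○○○○○○○○○
○○○○●●○○○
○○○●○○○○○
○○○●○●^○○
○○○○●●○○○
○○○○○●●○○
26) ○○○○○○○○○
○○○○○○○○○
○○○○●●○○○
○○○●○○○○○
○○○●○●●>○
○○○○●●○○○
○○○○○●●○○
27) ○○○○○○○○○
○○○○○○○○○
○○○○●●○○○
○○○●○○○○○
○○○●○●●●○
○○○○●●○v○
○○○○○●●○○
28) ○○○○○○○○○
○○○○○○○○○
○○○○●●○○○
○○○●○○○○○
○○○●○●●●○
○○○○●●<●○
○○○○○●●○○
29) ○○○○○○○○○
○○○○○○○○○
○○○○●●○○○
○○○●○○○○○
○○○●○●^●○
○○○○●●●●○
○○○○○●●○○
30) ○○○○○○○○○
○○○○○○○○○
○○○○●●○○○
○○○●○○○○○
○○○●○<○●○
○○○○●●●●○
○○○○○●●○○
31) ○○○○○○○○○
○○○○○○○○○
○○○○●●○○○
○○○●○○○○○
○○○●○○○●○
○○○○●v●●○
○○○○○●●○○

5,5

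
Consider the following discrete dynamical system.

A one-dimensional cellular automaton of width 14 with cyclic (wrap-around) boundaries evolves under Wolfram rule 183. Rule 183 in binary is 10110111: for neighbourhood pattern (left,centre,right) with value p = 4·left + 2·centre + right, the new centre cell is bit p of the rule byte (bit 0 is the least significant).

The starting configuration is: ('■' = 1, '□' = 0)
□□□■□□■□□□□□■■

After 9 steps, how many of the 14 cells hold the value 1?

14

t=0: □□□■□□■□□□□□■■
t=1: ■■■■■■■■■■■■□□
t=2: □■■■■■■■■■■□■■
t=3: ■□■■■■■■■■□■□□
t=4: ■■□■■■■■■□■■■■
t=5: ■□■□■■■■□■□■■■
t=6: □■■■□■■□■■■□■■
t=7: ■□■□■□□■□■□■□□
t=8: ■■■■■■■■■■■■■■
t=9: ■■■■■■■■■■■■■■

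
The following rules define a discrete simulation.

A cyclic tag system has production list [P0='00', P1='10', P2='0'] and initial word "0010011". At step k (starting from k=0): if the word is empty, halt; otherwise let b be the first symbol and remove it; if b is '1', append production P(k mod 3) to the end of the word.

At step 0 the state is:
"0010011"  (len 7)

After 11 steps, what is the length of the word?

step 0: "0010011"  (len 7)
step 1: "010011"  (len 6)
step 2: "10011"  (len 5)
step 3: "00110"  (len 5)
step 4: "0110"  (len 4)
step 5: "110"  (len 3)
step 6: "100"  (len 3)
step 7: "0000"  (len 4)
step 8: "000"  (len 3)
step 9: "00"  (len 2)
step 10: "0"  (len 1)
step 11: (halted — word empty)

0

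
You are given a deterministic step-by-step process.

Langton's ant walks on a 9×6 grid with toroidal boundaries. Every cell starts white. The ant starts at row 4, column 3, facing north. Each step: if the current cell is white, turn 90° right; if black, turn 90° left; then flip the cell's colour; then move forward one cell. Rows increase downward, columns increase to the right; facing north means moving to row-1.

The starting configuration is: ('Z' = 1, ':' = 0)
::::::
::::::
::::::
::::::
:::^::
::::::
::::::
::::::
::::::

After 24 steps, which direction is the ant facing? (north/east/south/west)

south

0) ::::::
::::::
::::::
::::::
:::^::
::::::
::::::
::::::
::::::
1) ::::::
::::::
::::::
::::::
:::Z>:
::::::
::::::
::::::
::::::
2) ::::::
::::::
::::::
::::::
:::ZZ:
::::v:
::::::
::::::
::::::
3) ::::::
::::::
::::::
::::::
:::ZZ:
:::<Z:
::::::
::::::
::::::
4) ::::::
::::::
::::::
::::::
:::^Z:
:::ZZ:
::::::
::::::
::::::
5) ::::::
::::::
::::::
::::::
::<:Z:
:::ZZ:
::::::
::::::
::::::
6) ::::::
::::::
::::::
::^:::
::Z:Z:
:::ZZ:
::::::
::::::
::::::
7) ::::::
::::::
::::::
::Z>::
::Z:Z:
:::ZZ:
::::::
::::::
::::::
8) ::::::
::::::
::::::
::ZZ::
::ZvZ:
:::ZZ:
::::::
::::::
::::::
9) ::::::
::::::
::::::
::ZZ::
::<ZZ:
:::ZZ:
::::::
::::::
::::::
10) ::::::
::::::
::::::
::ZZ::
:::ZZ:
::vZZ:
::::::
::::::
::::::
11) ::::::
::::::
::::::
::ZZ::
:::ZZ:
:<ZZZ:
::::::
::::::
::::::
12) ::::::
::::::
::::::
::ZZ::
:^:ZZ:
:ZZZZ:
::::::
::::::
::::::
13) ::::::
::::::
::::::
::ZZ::
:Z>ZZ:
:ZZZZ:
::::::
::::::
::::::
14) ::::::
::::::
::::::
::ZZ::
:ZZZZ:
:ZvZZ:
::::::
::::::
::::::
15) ::::::
::::::
::::::
::ZZ::
:ZZZZ:
:Z:>Z:
::::::
::::::
::::::
16) ::::::
::::::
::::::
::ZZ::
:ZZ^Z:
:Z::Z:
::::::
::::::
::::::
17) ::::::
::::::
::::::
::ZZ::
:Z<:Z:
:Z::Z:
::::::
::::::
::::::
18) ::::::
::::::
::::::
::ZZ::
:Z::Z:
:Zv:Z:
::::::
::::::
::::::
19) ::::::
::::::
::::::
::ZZ::
:Z::Z:
:<Z:Z:
::::::
::::::
::::::
20) ::::::
::::::
::::::
::ZZ::
:Z::Z:
::Z:Z:
:v::::
::::::
::::::
21) ::::::
::::::
::::::
::ZZ::
:Z::Z:
::Z:Z:
<Z::::
::::::
::::::
22) ::::::
::::::
::::::
::ZZ::
:Z::Z:
^:Z:Z:
ZZ::::
::::::
::::::
23) ::::::
::::::
::::::
::ZZ::
:Z::Z:
Z>Z:Z:
ZZ::::
::::::
::::::
24) ::::::
::::::
::::::
::ZZ::
:Z::Z:
ZZZ:Z:
Zv::::
::::::
::::::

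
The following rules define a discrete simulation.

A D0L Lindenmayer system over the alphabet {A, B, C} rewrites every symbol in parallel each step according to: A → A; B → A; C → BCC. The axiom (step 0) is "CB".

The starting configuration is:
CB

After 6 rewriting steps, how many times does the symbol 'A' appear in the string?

[0] CB
[1] BCCA
[2] ABCCBCCA
[3] AABCCBCCABCCBCCA
[4] AAABCCBCCABCCBCCAABCCBCCABCCBCCA
[5] AAAABCCBCCABCCBCCAABCCBCCABCCBCCAAABCCBCCABCCBCCAABCCBCCABCCBCCA
[6] AAAAABCCBCCABCCBCCAABCCBCCABCCBCCAAABCCBCCABCCBCCAABCCBCCA…CBCCABCCBCCAABCCBCCABCCBCCAAABCCBCCABCCBCCAABCCBCCABCCBCCA  (len 128)

32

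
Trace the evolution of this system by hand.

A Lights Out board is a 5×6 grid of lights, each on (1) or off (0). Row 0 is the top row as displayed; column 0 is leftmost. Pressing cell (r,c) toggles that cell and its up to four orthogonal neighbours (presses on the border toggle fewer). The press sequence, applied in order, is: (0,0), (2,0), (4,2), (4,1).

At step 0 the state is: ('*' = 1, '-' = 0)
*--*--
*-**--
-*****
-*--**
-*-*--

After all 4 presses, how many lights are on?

gen 0: *--*--
*-**--
-*****
-*--**
-*-*--
gen 1: -*-*--
--**--
-*****
-*--**
-*-*--
gen 2: -*-*--
*-**--
*-****
**--**
-*-*--
gen 3: -*-*--
*-**--
*-****
***-**
--*---
gen 4: -*-*--
*-**--
*-****
*-*-**
**----

16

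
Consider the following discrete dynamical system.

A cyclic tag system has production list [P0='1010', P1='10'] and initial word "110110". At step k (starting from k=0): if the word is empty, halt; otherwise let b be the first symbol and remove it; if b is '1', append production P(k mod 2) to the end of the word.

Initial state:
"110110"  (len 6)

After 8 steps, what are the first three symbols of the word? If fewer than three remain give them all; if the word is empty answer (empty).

[0] "110110"  (len 6)
[1] "101101010"  (len 9)
[2] "0110101010"  (len 10)
[3] "110101010"  (len 9)
[4] "1010101010"  (len 10)
[5] "0101010101010"  (len 13)
[6] "101010101010"  (len 12)
[7] "010101010101010"  (len 15)
[8] "10101010101010"  (len 14)

101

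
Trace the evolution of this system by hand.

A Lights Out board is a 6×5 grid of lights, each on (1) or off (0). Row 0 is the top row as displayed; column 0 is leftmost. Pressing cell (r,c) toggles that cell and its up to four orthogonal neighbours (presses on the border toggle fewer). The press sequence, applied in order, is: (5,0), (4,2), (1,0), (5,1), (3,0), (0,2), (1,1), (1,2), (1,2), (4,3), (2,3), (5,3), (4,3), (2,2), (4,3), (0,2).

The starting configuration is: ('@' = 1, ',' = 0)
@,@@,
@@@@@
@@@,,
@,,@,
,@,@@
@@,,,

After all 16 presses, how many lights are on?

step 0: @,@@,
@@@@@
@@@,,
@,,@,
,@,@@
@@,,,
step 1: @,@@,
@@@@@
@@@,,
@,,@,
@@,@@
,,,,,
step 2: @,@@,
@@@@@
@@@,,
@,@@,
@,@,@
,,@,,
step 3: ,,@@,
,,@@@
,@@,,
@,@@,
@,@,@
,,@,,
step 4: ,,@@,
,,@@@
,@@,,
@,@@,
@@@,@
@@,,,
step 5: ,,@@,
,,@@@
@@@,,
,@@@,
,@@,@
@@,,,
step 6: ,@,,,
,,,@@
@@@,,
,@@@,
,@@,@
@@,,,
step 7: ,,,,,
@@@@@
@,@,,
,@@@,
,@@,@
@@,,,
step 8: ,,@,,
@,,,@
@,,,,
,@@@,
,@@,@
@@,,,
step 9: ,,,,,
@@@@@
@,@,,
,@@@,
,@@,@
@@,,,
step 10: ,,,,,
@@@@@
@,@,,
,@@,,
,@,@,
@@,@,
step 11: ,,,,,
@@@,@
@,,@@
,@@@,
,@,@,
@@,@,
step 12: ,,,,,
@@@,@
@,,@@
,@@@,
,@,,,
@@@,@
step 13: ,,,,,
@@@,@
@,,@@
,@@,,
,@@@@
@@@@@
step 14: ,,,,,
@@,,@
@@@,@
,@,,,
,@@@@
@@@@@
step 15: ,,,,,
@@,,@
@@@,@
,@,@,
,@,,,
@@@,@
step 16: ,@@@,
@@@,@
@@@,@
,@,@,
,@,,,
@@@,@

18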